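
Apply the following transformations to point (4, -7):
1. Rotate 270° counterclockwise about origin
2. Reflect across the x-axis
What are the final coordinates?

Step 1: Rotate 270° → (-7, -4)
Step 2: Reflect across x-axis → (-7, 4)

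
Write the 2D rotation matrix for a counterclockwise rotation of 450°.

Rotation matrix formula: [[cos θ, -sin θ], [sin θ, cos θ]]
For θ = 450°:
cos(450°) = 0
sin(450°) = 1
Result: [[0, -1], [1, 0]]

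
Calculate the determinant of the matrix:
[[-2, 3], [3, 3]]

For a 2×2 matrix [[a, b], [c, d]], det = ad - bc
det = (-2)(3) - (3)(3) = -6 - 9 = -15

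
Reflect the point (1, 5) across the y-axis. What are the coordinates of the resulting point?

Reflection across y-axis: (1, 5) → (-1, 5)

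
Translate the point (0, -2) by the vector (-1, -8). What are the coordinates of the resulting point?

Translation by (-1, -8) (homogeneous matrix [[1, 0, -1], [0, 1, -8], [0, 0, 1]]):
x' = 0 + -1 = -1
y' = -2 + -8 = -10
Result: (-1, -10)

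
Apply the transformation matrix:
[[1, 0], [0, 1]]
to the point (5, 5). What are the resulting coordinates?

Matrix multiplication:
[[1, 0], [0, 1]] × [5, 5]ᵀ
= [(1)(5) + (0)(5), (0)(5) + (1)(5)]ᵀ
= [5, 5]ᵀ
Result: (5, 5)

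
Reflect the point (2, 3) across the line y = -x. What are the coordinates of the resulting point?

Reflection across line y = -x: (2, 3) → (-3, -2)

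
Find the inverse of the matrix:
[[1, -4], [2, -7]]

For [[a,b],[c,d]], inverse = (1/det)·[[d,-b],[-c,a]]
det = (1)(-7) - (-4)(2) = -7 - -8 = 1
Inverse = [[-7, 4], [-2, 1]]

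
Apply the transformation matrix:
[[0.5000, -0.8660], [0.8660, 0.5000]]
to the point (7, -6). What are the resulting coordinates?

Matrix multiplication:
[[0.5000, -0.8660], [0.8660, 0.5000]] × [7, -6]ᵀ
= [(0.5000)(7) + (-0.8660)(-6), (0.8660)(7) + (0.5000)(-6)]ᵀ
= [8.6960, 3.0620]ᵀ
Result: (8.6960, 3.0620)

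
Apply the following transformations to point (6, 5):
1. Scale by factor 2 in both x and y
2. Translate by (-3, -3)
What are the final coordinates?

Step 1: Scale (6, 5) by 2 → (12, 10)
Step 2: Translate by (-3, -3) → (9, 7)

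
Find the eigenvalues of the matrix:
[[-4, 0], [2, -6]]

Characteristic equation: det(A - λI) = 0
λ² - (trace)λ + (det) = 0
trace = -4 + -6 = -10, det = (-4)(-6) - (0)(2) = 24
λ² - (-10)λ + (24) = 0
λ = (-10 ± √((-10)² - 4·(24))) / 2 = (-10 ± √4) / 2
Solving: λ = -6, -4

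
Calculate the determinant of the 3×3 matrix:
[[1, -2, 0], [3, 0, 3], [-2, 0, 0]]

Expansion along first row:
det = 1·det([[0,3],[0,0]]) - -2·det([[3,3],[-2,0]]) + 0·det([[3,0],[-2,0]])
    = 1·(0·0 - 3·0) - -2·(3·0 - 3·-2) + 0·(3·0 - 0·-2)
    = 1·0 - -2·6 + 0·0
    = 0 + 12 + 0 = 12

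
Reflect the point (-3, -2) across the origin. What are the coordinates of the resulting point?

Reflection across origin: (-3, -2) → (3, 2)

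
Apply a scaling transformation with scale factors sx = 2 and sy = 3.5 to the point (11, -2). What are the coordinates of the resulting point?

Scaling matrix:
[[2, 0], [0, 3.50]]
Result: (11 × 2, -2 × 3.5) = (22, -7)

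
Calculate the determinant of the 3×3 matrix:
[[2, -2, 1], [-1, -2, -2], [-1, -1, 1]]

Expansion along first row:
det = 2·det([[-2,-2],[-1,1]]) - -2·det([[-1,-2],[-1,1]]) + 1·det([[-1,-2],[-1,-1]])
    = 2·(-2·1 - -2·-1) - -2·(-1·1 - -2·-1) + 1·(-1·-1 - -2·-1)
    = 2·-4 - -2·-3 + 1·-1
    = -8 + -6 + -1 = -15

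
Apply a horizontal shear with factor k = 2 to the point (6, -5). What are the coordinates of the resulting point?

Shear matrix for horizontal shear with factor k = 2:
[[1, 2], [0, 1]]
Result: (6, -5) → (-4, -5)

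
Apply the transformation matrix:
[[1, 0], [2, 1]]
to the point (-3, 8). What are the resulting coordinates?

Matrix multiplication:
[[1, 0], [2, 1]] × [-3, 8]ᵀ
= [(1)(-3) + (0)(8), (2)(-3) + (1)(8)]ᵀ
= [-3, 2]ᵀ
Result: (-3, 2)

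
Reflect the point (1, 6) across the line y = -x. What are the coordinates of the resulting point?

Reflection across line y = -x: (1, 6) → (-6, -1)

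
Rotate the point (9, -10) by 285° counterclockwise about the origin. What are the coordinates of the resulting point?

Rotation matrix for 285°: [[cos 285°, -sin 285°], [sin 285°, cos 285°]] ≈ [[0.258819, 0.965926], [-0.965926, 0.258819]]
[[0.258819, 0.965926], [-0.965926, 0.258819]] × [9, -10]ᵀ ≈ [-7.3299, -11.2815]ᵀ
Result: (-7.3299, -11.2815)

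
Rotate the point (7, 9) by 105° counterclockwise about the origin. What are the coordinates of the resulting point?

Rotation matrix for 105°: [[cos 105°, -sin 105°], [sin 105°, cos 105°]] ≈ [[-0.258819, -0.965926], [0.965926, -0.258819]]
[[-0.258819, -0.965926], [0.965926, -0.258819]] × [7, 9]ᵀ ≈ [-10.5051, 4.4321]ᵀ
Result: (-10.5051, 4.4321)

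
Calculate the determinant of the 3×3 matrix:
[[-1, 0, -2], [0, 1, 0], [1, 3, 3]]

Expansion along first row:
det = -1·det([[1,0],[3,3]]) - 0·det([[0,0],[1,3]]) + -2·det([[0,1],[1,3]])
    = -1·(1·3 - 0·3) - 0·(0·3 - 0·1) + -2·(0·3 - 1·1)
    = -1·3 - 0·0 + -2·-1
    = -3 + 0 + 2 = -1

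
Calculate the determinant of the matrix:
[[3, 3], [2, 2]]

For a 2×2 matrix [[a, b], [c, d]], det = ad - bc
det = (3)(2) - (3)(2) = 6 - 6 = 0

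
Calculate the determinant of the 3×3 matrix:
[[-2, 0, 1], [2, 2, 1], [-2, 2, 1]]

Expansion along first row:
det = -2·det([[2,1],[2,1]]) - 0·det([[2,1],[-2,1]]) + 1·det([[2,2],[-2,2]])
    = -2·(2·1 - 1·2) - 0·(2·1 - 1·-2) + 1·(2·2 - 2·-2)
    = -2·0 - 0·4 + 1·8
    = 0 + 0 + 8 = 8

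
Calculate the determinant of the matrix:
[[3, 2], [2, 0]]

For a 2×2 matrix [[a, b], [c, d]], det = ad - bc
det = (3)(0) - (2)(2) = 0 - 4 = -4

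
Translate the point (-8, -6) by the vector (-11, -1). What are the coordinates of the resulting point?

Translation by (-11, -1) (homogeneous matrix [[1, 0, -11], [0, 1, -1], [0, 0, 1]]):
x' = -8 + -11 = -19
y' = -6 + -1 = -7
Result: (-19, -7)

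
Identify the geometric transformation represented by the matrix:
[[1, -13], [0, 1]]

This matrix represents: horizontal shear with factor -13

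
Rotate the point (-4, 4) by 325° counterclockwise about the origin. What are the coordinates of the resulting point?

Rotation matrix for 325°: [[cos 325°, -sin 325°], [sin 325°, cos 325°]] ≈ [[0.819152, 0.573576], [-0.573576, 0.819152]]
[[0.819152, 0.573576], [-0.573576, 0.819152]] × [-4, 4]ᵀ ≈ [-0.9823, 5.5709]ᵀ
Result: (-0.9823, 5.5709)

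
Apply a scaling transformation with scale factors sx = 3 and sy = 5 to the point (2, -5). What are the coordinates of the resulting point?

Scaling matrix:
[[3, 0], [0, 5]]
Result: (2 × 3, -5 × 5) = (6, -25)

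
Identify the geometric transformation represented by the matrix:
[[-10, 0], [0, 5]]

This matrix represents: non-uniform scaling by sx = -10, sy = 5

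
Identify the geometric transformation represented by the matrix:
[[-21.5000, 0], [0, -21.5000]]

This matrix represents: uniform scaling by factor -21.5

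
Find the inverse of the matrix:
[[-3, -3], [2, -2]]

For [[a,b],[c,d]], inverse = (1/det)·[[d,-b],[-c,a]]
det = (-3)(-2) - (-3)(2) = 6 - -6 = 12
Inverse = (1/12)·[[-2, 3], [-2, -3]]
= [[-1/6, 1/4], [-1/6, -1/4]]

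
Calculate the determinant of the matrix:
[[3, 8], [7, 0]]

For a 2×2 matrix [[a, b], [c, d]], det = ad - bc
det = (3)(0) - (8)(7) = 0 - 56 = -56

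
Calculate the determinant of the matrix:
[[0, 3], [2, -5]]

For a 2×2 matrix [[a, b], [c, d]], det = ad - bc
det = (0)(-5) - (3)(2) = 0 - 6 = -6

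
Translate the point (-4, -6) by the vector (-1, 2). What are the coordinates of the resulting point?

Translation by (-1, 2) (homogeneous matrix [[1, 0, -1], [0, 1, 2], [0, 0, 1]]):
x' = -4 + -1 = -5
y' = -6 + 2 = -4
Result: (-5, -4)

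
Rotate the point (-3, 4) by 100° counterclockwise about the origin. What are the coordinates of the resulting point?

Rotation matrix for 100°: [[cos 100°, -sin 100°], [sin 100°, cos 100°]] ≈ [[-0.173648, -0.984808], [0.984808, -0.173648]]
[[-0.173648, -0.984808], [0.984808, -0.173648]] × [-3, 4]ᵀ ≈ [-3.4183, -3.6490]ᵀ
Result: (-3.4183, -3.6490)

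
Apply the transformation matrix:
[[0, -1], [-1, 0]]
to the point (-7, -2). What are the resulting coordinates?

Matrix multiplication:
[[0, -1], [-1, 0]] × [-7, -2]ᵀ
= [(0)(-7) + (-1)(-2), (-1)(-7) + (0)(-2)]ᵀ
= [2, 7]ᵀ
Result: (2, 7)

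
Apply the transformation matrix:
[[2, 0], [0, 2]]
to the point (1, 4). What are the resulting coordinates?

Matrix multiplication:
[[2, 0], [0, 2]] × [1, 4]ᵀ
= [(2)(1) + (0)(4), (0)(1) + (2)(4)]ᵀ
= [2, 8]ᵀ
Result: (2, 8)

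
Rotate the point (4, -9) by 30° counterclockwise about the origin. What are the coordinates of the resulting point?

Rotation matrix for 30°: [[cos 30°, -sin 30°], [sin 30°, cos 30°]] ≈ [[0.866025, -0.500000], [0.500000, 0.866025]]
[[0.866025, -0.500000], [0.500000, 0.866025]] × [4, -9]ᵀ ≈ [7.9641, -5.7942]ᵀ
Result: (7.9641, -5.7942)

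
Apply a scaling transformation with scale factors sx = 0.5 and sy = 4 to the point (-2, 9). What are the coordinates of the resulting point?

Scaling matrix:
[[0.50, 0], [0, 4]]
Result: (-2 × 0.5, 9 × 4) = (-1, 36)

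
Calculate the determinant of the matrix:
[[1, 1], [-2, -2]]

For a 2×2 matrix [[a, b], [c, d]], det = ad - bc
det = (1)(-2) - (1)(-2) = -2 - -2 = 0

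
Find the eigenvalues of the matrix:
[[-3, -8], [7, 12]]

Characteristic equation: det(A - λI) = 0
λ² - (trace)λ + (det) = 0
trace = -3 + 12 = 9, det = (-3)(12) - (-8)(7) = 20
λ² - (9)λ + (20) = 0
λ = (9 ± √((9)² - 4·(20))) / 2 = (9 ± √1) / 2
Solving: λ = 4, 5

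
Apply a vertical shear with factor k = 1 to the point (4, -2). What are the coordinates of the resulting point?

Shear matrix for vertical shear with factor k = 1:
[[1, 0], [1, 1]]
Result: (4, -2) → (4, 2)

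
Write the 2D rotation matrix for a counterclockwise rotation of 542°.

Rotation matrix formula: [[cos θ, -sin θ], [sin θ, cos θ]]
For θ = 542°:
cos(542°) = -0.9994
sin(542°) = -0.0349
Result: [[-0.9994, 0.0349], [-0.0349, -0.9994]]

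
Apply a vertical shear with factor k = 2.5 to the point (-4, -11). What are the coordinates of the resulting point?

Shear matrix for vertical shear with factor k = 2.5:
[[1, 0], [2.50, 1]]
Result: (-4, -11) → (-4, -21)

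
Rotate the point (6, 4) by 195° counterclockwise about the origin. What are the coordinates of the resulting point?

Rotation matrix for 195°: [[cos 195°, -sin 195°], [sin 195°, cos 195°]] ≈ [[-0.965926, 0.258819], [-0.258819, -0.965926]]
[[-0.965926, 0.258819], [-0.258819, -0.965926]] × [6, 4]ᵀ ≈ [-4.7603, -5.4166]ᵀ
Result: (-4.7603, -5.4166)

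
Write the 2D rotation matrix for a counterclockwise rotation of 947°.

Rotation matrix formula: [[cos θ, -sin θ], [sin θ, cos θ]]
For θ = 947°:
cos(947°) = -0.6820
sin(947°) = -0.7314
Result: [[-0.6820, 0.7314], [-0.7314, -0.6820]]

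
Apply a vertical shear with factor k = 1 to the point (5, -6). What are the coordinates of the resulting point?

Shear matrix for vertical shear with factor k = 1:
[[1, 0], [1, 1]]
Result: (5, -6) → (5, -1)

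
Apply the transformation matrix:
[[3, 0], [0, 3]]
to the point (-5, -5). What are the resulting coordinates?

Matrix multiplication:
[[3, 0], [0, 3]] × [-5, -5]ᵀ
= [(3)(-5) + (0)(-5), (0)(-5) + (3)(-5)]ᵀ
= [-15, -15]ᵀ
Result: (-15, -15)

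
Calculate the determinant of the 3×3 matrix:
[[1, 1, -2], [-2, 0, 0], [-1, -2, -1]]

Expansion along first row:
det = 1·det([[0,0],[-2,-1]]) - 1·det([[-2,0],[-1,-1]]) + -2·det([[-2,0],[-1,-2]])
    = 1·(0·-1 - 0·-2) - 1·(-2·-1 - 0·-1) + -2·(-2·-2 - 0·-1)
    = 1·0 - 1·2 + -2·4
    = 0 + -2 + -8 = -10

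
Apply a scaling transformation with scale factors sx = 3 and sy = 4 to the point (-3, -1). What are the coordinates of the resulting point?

Scaling matrix:
[[3, 0], [0, 4]]
Result: (-3 × 3, -1 × 4) = (-9, -4)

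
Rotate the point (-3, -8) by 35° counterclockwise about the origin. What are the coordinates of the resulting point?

Rotation matrix for 35°: [[cos 35°, -sin 35°], [sin 35°, cos 35°]] ≈ [[0.819152, -0.573576], [0.573576, 0.819152]]
[[0.819152, -0.573576], [0.573576, 0.819152]] × [-3, -8]ᵀ ≈ [2.1312, -8.2739]ᵀ
Result: (2.1312, -8.2739)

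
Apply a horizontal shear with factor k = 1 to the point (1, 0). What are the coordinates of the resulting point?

Shear matrix for horizontal shear with factor k = 1:
[[1, 1], [0, 1]]
Result: (1, 0) → (1, 0)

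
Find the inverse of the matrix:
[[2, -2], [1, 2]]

For [[a,b],[c,d]], inverse = (1/det)·[[d,-b],[-c,a]]
det = (2)(2) - (-2)(1) = 4 - -2 = 6
Inverse = (1/6)·[[2, 2], [-1, 2]]
= [[1/3, 1/3], [-1/6, 1/3]]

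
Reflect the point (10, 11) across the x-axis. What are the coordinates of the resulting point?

Reflection across x-axis: (10, 11) → (10, -11)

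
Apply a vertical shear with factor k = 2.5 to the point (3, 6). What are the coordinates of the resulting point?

Shear matrix for vertical shear with factor k = 2.5:
[[1, 0], [2.50, 1]]
Result: (3, 6) → (3, 13.5)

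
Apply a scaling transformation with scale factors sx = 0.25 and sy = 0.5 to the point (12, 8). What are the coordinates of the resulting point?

Scaling matrix:
[[0.25, 0], [0, 0.50]]
Result: (12 × 0.25, 8 × 0.5) = (3, 4)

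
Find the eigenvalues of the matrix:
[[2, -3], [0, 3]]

Characteristic equation: det(A - λI) = 0
λ² - (trace)λ + (det) = 0
trace = 2 + 3 = 5, det = (2)(3) - (-3)(0) = 6
λ² - (5)λ + (6) = 0
λ = (5 ± √((5)² - 4·(6))) / 2 = (5 ± √1) / 2
Solving: λ = 2, 3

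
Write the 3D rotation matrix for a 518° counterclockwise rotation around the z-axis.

Rotation matrix for counterclockwise 518° around z-axis:
cos(518°) = -0.9272, sin(518°) = 0.3746
Result: [[-0.9272, -0.3746, 0], [0.3746, -0.9272, 0], [0, 0, 1]]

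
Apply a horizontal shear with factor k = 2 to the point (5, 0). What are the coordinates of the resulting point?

Shear matrix for horizontal shear with factor k = 2:
[[1, 2], [0, 1]]
Result: (5, 0) → (5, 0)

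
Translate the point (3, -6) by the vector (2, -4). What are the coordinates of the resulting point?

Translation by (2, -4) (homogeneous matrix [[1, 0, 2], [0, 1, -4], [0, 0, 1]]):
x' = 3 + 2 = 5
y' = -6 + -4 = -10
Result: (5, -10)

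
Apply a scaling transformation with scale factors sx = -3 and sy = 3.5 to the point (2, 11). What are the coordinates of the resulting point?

Scaling matrix:
[[-3, 0], [0, 3.50]]
Result: (2 × -3, 11 × 3.5) = (-6, 38.5)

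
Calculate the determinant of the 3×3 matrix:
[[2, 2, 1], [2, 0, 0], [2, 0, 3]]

Expansion along first row:
det = 2·det([[0,0],[0,3]]) - 2·det([[2,0],[2,3]]) + 1·det([[2,0],[2,0]])
    = 2·(0·3 - 0·0) - 2·(2·3 - 0·2) + 1·(2·0 - 0·2)
    = 2·0 - 2·6 + 1·0
    = 0 + -12 + 0 = -12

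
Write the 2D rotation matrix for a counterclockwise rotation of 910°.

Rotation matrix formula: [[cos θ, -sin θ], [sin θ, cos θ]]
For θ = 910°:
cos(910°) = -0.9848
sin(910°) = -0.1736
Result: [[-0.9848, 0.1736], [-0.1736, -0.9848]]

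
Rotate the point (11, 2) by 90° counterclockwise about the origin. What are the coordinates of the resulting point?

Rotation matrix for 90°: [[cos 90°, -sin 90°], [sin 90°, cos 90°]] = [[0, -1], [1, 0]]
[[0, -1], [1, 0]] × [11, 2]ᵀ = [-2, 11]ᵀ
Result: (-2, 11)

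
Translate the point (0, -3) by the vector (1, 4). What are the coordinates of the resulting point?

Translation by (1, 4) (homogeneous matrix [[1, 0, 1], [0, 1, 4], [0, 0, 1]]):
x' = 0 + 1 = 1
y' = -3 + 4 = 1
Result: (1, 1)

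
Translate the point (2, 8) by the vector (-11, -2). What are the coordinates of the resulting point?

Translation by (-11, -2) (homogeneous matrix [[1, 0, -11], [0, 1, -2], [0, 0, 1]]):
x' = 2 + -11 = -9
y' = 8 + -2 = 6
Result: (-9, 6)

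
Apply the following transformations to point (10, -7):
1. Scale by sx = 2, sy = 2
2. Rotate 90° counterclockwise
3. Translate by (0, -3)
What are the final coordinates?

Step 1: Scale → (20, -14)
Step 2: Rotate 90° → (14, 20)
Step 3: Translate → (14, 17)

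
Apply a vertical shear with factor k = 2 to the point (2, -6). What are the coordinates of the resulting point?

Shear matrix for vertical shear with factor k = 2:
[[1, 0], [2, 1]]
Result: (2, -6) → (2, -2)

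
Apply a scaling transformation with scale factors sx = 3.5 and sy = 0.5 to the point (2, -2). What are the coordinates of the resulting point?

Scaling matrix:
[[3.50, 0], [0, 0.50]]
Result: (2 × 3.5, -2 × 0.5) = (7, -1)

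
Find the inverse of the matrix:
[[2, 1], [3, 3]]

For [[a,b],[c,d]], inverse = (1/det)·[[d,-b],[-c,a]]
det = (2)(3) - (1)(3) = 6 - 3 = 3
Inverse = (1/3)·[[3, -1], [-3, 2]]
= [[1, -1/3], [-1, 2/3]]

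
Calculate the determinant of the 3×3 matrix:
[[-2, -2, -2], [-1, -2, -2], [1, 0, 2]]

Expansion along first row:
det = -2·det([[-2,-2],[0,2]]) - -2·det([[-1,-2],[1,2]]) + -2·det([[-1,-2],[1,0]])
    = -2·(-2·2 - -2·0) - -2·(-1·2 - -2·1) + -2·(-1·0 - -2·1)
    = -2·-4 - -2·0 + -2·2
    = 8 + 0 + -4 = 4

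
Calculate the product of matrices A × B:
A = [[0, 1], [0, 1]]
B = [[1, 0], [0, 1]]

Matrix multiplication:
C[0][0] = 0×1 + 1×0 = 0
C[0][1] = 0×0 + 1×1 = 1
C[1][0] = 0×1 + 1×0 = 0
C[1][1] = 0×0 + 1×1 = 1
Result: [[0, 1], [0, 1]]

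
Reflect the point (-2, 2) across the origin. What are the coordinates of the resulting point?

Reflection across origin: (-2, 2) → (2, -2)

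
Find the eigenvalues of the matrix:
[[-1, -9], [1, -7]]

Characteristic equation: det(A - λI) = 0
λ² - (trace)λ + (det) = 0
trace = -1 + -7 = -8, det = (-1)(-7) - (-9)(1) = 16
λ² - (-8)λ + (16) = 0
λ = (-8 ± √((-8)² - 4·(16))) / 2 = (-8 ± √0) / 2
Solving: λ = -4, -4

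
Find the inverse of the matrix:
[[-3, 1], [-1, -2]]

For [[a,b],[c,d]], inverse = (1/det)·[[d,-b],[-c,a]]
det = (-3)(-2) - (1)(-1) = 6 - -1 = 7
Inverse = (1/7)·[[-2, -1], [1, -3]]
= [[-2/7, -1/7], [1/7, -3/7]]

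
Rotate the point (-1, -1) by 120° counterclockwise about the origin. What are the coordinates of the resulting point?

Rotation matrix for 120°: [[cos 120°, -sin 120°], [sin 120°, cos 120°]] ≈ [[-0.500000, -0.866025], [0.866025, -0.500000]]
[[-0.500000, -0.866025], [0.866025, -0.500000]] × [-1, -1]ᵀ ≈ [1.3660, -0.3660]ᵀ
Result: (1.3660, -0.3660)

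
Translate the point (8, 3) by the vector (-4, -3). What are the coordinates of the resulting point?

Translation by (-4, -3) (homogeneous matrix [[1, 0, -4], [0, 1, -3], [0, 0, 1]]):
x' = 8 + -4 = 4
y' = 3 + -3 = 0
Result: (4, 0)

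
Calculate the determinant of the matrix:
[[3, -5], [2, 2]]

For a 2×2 matrix [[a, b], [c, d]], det = ad - bc
det = (3)(2) - (-5)(2) = 6 - -10 = 16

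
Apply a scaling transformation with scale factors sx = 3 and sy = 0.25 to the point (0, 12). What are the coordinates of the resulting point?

Scaling matrix:
[[3, 0], [0, 0.25]]
Result: (0 × 3, 12 × 0.25) = (0, 3)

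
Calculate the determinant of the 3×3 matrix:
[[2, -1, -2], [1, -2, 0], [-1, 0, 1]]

Expansion along first row:
det = 2·det([[-2,0],[0,1]]) - -1·det([[1,0],[-1,1]]) + -2·det([[1,-2],[-1,0]])
    = 2·(-2·1 - 0·0) - -1·(1·1 - 0·-1) + -2·(1·0 - -2·-1)
    = 2·-2 - -1·1 + -2·-2
    = -4 + 1 + 4 = 1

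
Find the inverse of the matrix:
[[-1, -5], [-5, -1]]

For [[a,b],[c,d]], inverse = (1/det)·[[d,-b],[-c,a]]
det = (-1)(-1) - (-5)(-5) = 1 - 25 = -24
Inverse = (1/-24)·[[-1, 5], [5, -1]]
= [[1/24, -5/24], [-5/24, 1/24]]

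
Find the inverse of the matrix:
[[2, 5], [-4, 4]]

For [[a,b],[c,d]], inverse = (1/det)·[[d,-b],[-c,a]]
det = (2)(4) - (5)(-4) = 8 - -20 = 28
Inverse = (1/28)·[[4, -5], [4, 2]]
= [[1/7, -5/28], [1/7, 1/14]]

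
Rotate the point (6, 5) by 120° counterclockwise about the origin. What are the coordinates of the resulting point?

Rotation matrix for 120°: [[cos 120°, -sin 120°], [sin 120°, cos 120°]] ≈ [[-0.500000, -0.866025], [0.866025, -0.500000]]
[[-0.500000, -0.866025], [0.866025, -0.500000]] × [6, 5]ᵀ ≈ [-7.3301, 2.6962]ᵀ
Result: (-7.3301, 2.6962)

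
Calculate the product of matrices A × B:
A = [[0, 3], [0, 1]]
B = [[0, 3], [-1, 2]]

Matrix multiplication:
C[0][0] = 0×0 + 3×-1 = -3
C[0][1] = 0×3 + 3×2 = 6
C[1][0] = 0×0 + 1×-1 = -1
C[1][1] = 0×3 + 1×2 = 2
Result: [[-3, 6], [-1, 2]]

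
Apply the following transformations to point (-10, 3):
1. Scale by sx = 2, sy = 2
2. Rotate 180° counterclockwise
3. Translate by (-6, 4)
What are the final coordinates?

Step 1: Scale → (-20, 6)
Step 2: Rotate 180° → (20, -6)
Step 3: Translate → (14, -2)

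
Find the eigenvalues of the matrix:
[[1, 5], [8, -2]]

Characteristic equation: det(A - λI) = 0
λ² - (trace)λ + (det) = 0
trace = 1 + -2 = -1, det = (1)(-2) - (5)(8) = -42
λ² - (-1)λ + (-42) = 0
λ = (-1 ± √((-1)² - 4·(-42))) / 2 = (-1 ± √169) / 2
Solving: λ = -7, 6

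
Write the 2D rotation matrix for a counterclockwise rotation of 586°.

Rotation matrix formula: [[cos θ, -sin θ], [sin θ, cos θ]]
For θ = 586°:
cos(586°) = -0.6947
sin(586°) = -0.7193
Result: [[-0.6947, 0.7193], [-0.7193, -0.6947]]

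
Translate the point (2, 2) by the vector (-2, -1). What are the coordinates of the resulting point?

Translation by (-2, -1) (homogeneous matrix [[1, 0, -2], [0, 1, -1], [0, 0, 1]]):
x' = 2 + -2 = 0
y' = 2 + -1 = 1
Result: (0, 1)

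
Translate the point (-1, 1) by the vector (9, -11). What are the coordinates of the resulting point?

Translation by (9, -11) (homogeneous matrix [[1, 0, 9], [0, 1, -11], [0, 0, 1]]):
x' = -1 + 9 = 8
y' = 1 + -11 = -10
Result: (8, -10)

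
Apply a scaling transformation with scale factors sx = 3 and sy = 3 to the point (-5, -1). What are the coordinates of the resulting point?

Scaling matrix:
[[3, 0], [0, 3]]
Result: (-5 × 3, -1 × 3) = (-15, -3)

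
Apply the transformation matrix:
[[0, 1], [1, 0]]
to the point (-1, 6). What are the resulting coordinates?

Matrix multiplication:
[[0, 1], [1, 0]] × [-1, 6]ᵀ
= [(0)(-1) + (1)(6), (1)(-1) + (0)(6)]ᵀ
= [6, -1]ᵀ
Result: (6, -1)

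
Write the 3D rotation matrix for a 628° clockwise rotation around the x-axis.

Rotation matrix for clockwise 628° around x-axis:
A clockwise rotation by 628° is a counterclockwise rotation by -628°.
cos(-628°) = -0.0349, sin(-628°) = 0.9994
Result: [[1, 0, 0], [0, -0.0349, -0.9994], [0, 0.9994, -0.0349]]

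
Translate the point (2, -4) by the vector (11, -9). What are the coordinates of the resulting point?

Translation by (11, -9) (homogeneous matrix [[1, 0, 11], [0, 1, -9], [0, 0, 1]]):
x' = 2 + 11 = 13
y' = -4 + -9 = -13
Result: (13, -13)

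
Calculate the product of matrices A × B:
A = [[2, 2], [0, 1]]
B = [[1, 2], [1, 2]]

Matrix multiplication:
C[0][0] = 2×1 + 2×1 = 4
C[0][1] = 2×2 + 2×2 = 8
C[1][0] = 0×1 + 1×1 = 1
C[1][1] = 0×2 + 1×2 = 2
Result: [[4, 8], [1, 2]]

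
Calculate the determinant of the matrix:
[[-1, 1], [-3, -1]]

For a 2×2 matrix [[a, b], [c, d]], det = ad - bc
det = (-1)(-1) - (1)(-3) = 1 - -3 = 4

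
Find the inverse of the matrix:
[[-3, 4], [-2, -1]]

For [[a,b],[c,d]], inverse = (1/det)·[[d,-b],[-c,a]]
det = (-3)(-1) - (4)(-2) = 3 - -8 = 11
Inverse = (1/11)·[[-1, -4], [2, -3]]
= [[-1/11, -4/11], [2/11, -3/11]]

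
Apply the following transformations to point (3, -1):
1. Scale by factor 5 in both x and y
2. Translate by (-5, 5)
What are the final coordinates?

Step 1: Scale (3, -1) by 5 → (15, -5)
Step 2: Translate by (-5, 5) → (10, 0)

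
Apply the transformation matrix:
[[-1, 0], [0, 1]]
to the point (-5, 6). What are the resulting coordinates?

Matrix multiplication:
[[-1, 0], [0, 1]] × [-5, 6]ᵀ
= [(-1)(-5) + (0)(6), (0)(-5) + (1)(6)]ᵀ
= [5, 6]ᵀ
Result: (5, 6)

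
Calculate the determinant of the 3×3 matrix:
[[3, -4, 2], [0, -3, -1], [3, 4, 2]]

Expansion along first row:
det = 3·det([[-3,-1],[4,2]]) - -4·det([[0,-1],[3,2]]) + 2·det([[0,-3],[3,4]])
    = 3·(-3·2 - -1·4) - -4·(0·2 - -1·3) + 2·(0·4 - -3·3)
    = 3·-2 - -4·3 + 2·9
    = -6 + 12 + 18 = 24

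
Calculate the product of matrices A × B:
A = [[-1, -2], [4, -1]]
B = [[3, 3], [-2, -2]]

Matrix multiplication:
C[0][0] = -1×3 + -2×-2 = 1
C[0][1] = -1×3 + -2×-2 = 1
C[1][0] = 4×3 + -1×-2 = 14
C[1][1] = 4×3 + -1×-2 = 14
Result: [[1, 1], [14, 14]]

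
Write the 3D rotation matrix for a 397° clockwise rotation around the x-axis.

Rotation matrix for clockwise 397° around x-axis:
A clockwise rotation by 397° is a counterclockwise rotation by -397°.
cos(-397°) = 0.7986, sin(-397°) = -0.6018
Result: [[1, 0, 0], [0, 0.7986, 0.6018], [0, -0.6018, 0.7986]]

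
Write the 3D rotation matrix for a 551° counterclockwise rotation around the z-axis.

Rotation matrix for counterclockwise 551° around z-axis:
cos(551°) = -0.9816, sin(551°) = -0.1908
Result: [[-0.9816, 0.1908, 0], [-0.1908, -0.9816, 0], [0, 0, 1]]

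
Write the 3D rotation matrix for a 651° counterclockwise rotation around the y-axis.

Rotation matrix for counterclockwise 651° around y-axis:
cos(651°) = 0.3584, sin(651°) = -0.9336
Result: [[0.3584, 0, -0.9336], [0, 1, 0], [0.9336, 0, 0.3584]]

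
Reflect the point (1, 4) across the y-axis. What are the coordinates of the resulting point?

Reflection across y-axis: (1, 4) → (-1, 4)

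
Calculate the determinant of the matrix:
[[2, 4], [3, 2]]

For a 2×2 matrix [[a, b], [c, d]], det = ad - bc
det = (2)(2) - (4)(3) = 4 - 12 = -8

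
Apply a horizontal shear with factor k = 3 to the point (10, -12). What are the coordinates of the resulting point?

Shear matrix for horizontal shear with factor k = 3:
[[1, 3], [0, 1]]
Result: (10, -12) → (-26, -12)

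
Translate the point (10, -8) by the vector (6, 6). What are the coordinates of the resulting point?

Translation by (6, 6) (homogeneous matrix [[1, 0, 6], [0, 1, 6], [0, 0, 1]]):
x' = 10 + 6 = 16
y' = -8 + 6 = -2
Result: (16, -2)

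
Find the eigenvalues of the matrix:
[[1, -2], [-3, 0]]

Characteristic equation: det(A - λI) = 0
λ² - (trace)λ + (det) = 0
trace = 1 + 0 = 1, det = (1)(0) - (-2)(-3) = -6
λ² - (1)λ + (-6) = 0
λ = (1 ± √((1)² - 4·(-6))) / 2 = (1 ± √25) / 2
Solving: λ = -2, 3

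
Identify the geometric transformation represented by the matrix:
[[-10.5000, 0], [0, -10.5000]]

This matrix represents: uniform scaling by factor -10.5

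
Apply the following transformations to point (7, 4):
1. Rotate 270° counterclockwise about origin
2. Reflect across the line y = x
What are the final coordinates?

Step 1: Rotate 270° → (4, -7)
Step 2: Reflect across line y = x → (-7, 4)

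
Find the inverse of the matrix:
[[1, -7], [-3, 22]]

For [[a,b],[c,d]], inverse = (1/det)·[[d,-b],[-c,a]]
det = (1)(22) - (-7)(-3) = 22 - 21 = 1
Inverse = [[22, 7], [3, 1]]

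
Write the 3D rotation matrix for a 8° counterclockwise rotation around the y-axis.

Rotation matrix for counterclockwise 8° around y-axis:
cos(8°) = 0.9903, sin(8°) = 0.1392
Result: [[0.9903, 0, 0.1392], [0, 1, 0], [-0.1392, 0, 0.9903]]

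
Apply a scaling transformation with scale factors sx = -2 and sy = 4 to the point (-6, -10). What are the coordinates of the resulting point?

Scaling matrix:
[[-2, 0], [0, 4]]
Result: (-6 × -2, -10 × 4) = (12, -40)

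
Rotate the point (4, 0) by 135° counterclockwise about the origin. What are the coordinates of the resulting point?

Rotation matrix for 135°: [[cos 135°, -sin 135°], [sin 135°, cos 135°]] ≈ [[-0.707107, -0.707107], [0.707107, -0.707107]]
[[-0.707107, -0.707107], [0.707107, -0.707107]] × [4, 0]ᵀ ≈ [-2.8284, 2.8284]ᵀ
Result: (-2.8284, 2.8284)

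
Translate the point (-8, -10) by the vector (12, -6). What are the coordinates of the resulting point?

Translation by (12, -6) (homogeneous matrix [[1, 0, 12], [0, 1, -6], [0, 0, 1]]):
x' = -8 + 12 = 4
y' = -10 + -6 = -16
Result: (4, -16)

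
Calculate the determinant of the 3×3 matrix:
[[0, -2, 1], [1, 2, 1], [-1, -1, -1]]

Expansion along first row:
det = 0·det([[2,1],[-1,-1]]) - -2·det([[1,1],[-1,-1]]) + 1·det([[1,2],[-1,-1]])
    = 0·(2·-1 - 1·-1) - -2·(1·-1 - 1·-1) + 1·(1·-1 - 2·-1)
    = 0·-1 - -2·0 + 1·1
    = 0 + 0 + 1 = 1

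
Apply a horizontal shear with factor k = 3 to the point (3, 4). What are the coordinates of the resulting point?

Shear matrix for horizontal shear with factor k = 3:
[[1, 3], [0, 1]]
Result: (3, 4) → (15, 4)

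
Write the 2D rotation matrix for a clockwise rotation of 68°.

Rotation matrix formula: [[cos θ, -sin θ], [sin θ, cos θ]]
A clockwise rotation by 68° is equivalent to a counterclockwise rotation by -68°.
For θ = -68°:
cos(-68°) = 0.3746
sin(-68°) = -0.9272
Result: [[0.3746, 0.9272], [-0.9272, 0.3746]]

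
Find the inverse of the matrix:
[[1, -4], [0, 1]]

For [[a,b],[c,d]], inverse = (1/det)·[[d,-b],[-c,a]]
det = (1)(1) - (-4)(0) = 1 - 0 = 1
Inverse = [[1, 4], [0, 1]]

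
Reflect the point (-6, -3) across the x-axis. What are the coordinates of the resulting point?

Reflection across x-axis: (-6, -3) → (-6, 3)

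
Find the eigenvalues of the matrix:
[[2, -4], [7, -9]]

Characteristic equation: det(A - λI) = 0
λ² - (trace)λ + (det) = 0
trace = 2 + -9 = -7, det = (2)(-9) - (-4)(7) = 10
λ² - (-7)λ + (10) = 0
λ = (-7 ± √((-7)² - 4·(10))) / 2 = (-7 ± √9) / 2
Solving: λ = -5, -2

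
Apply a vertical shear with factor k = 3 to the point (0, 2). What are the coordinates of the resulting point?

Shear matrix for vertical shear with factor k = 3:
[[1, 0], [3, 1]]
Result: (0, 2) → (0, 2)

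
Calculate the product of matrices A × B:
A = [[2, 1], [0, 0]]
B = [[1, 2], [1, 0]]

Matrix multiplication:
C[0][0] = 2×1 + 1×1 = 3
C[0][1] = 2×2 + 1×0 = 4
C[1][0] = 0×1 + 0×1 = 0
C[1][1] = 0×2 + 0×0 = 0
Result: [[3, 4], [0, 0]]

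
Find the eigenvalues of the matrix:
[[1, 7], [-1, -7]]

Characteristic equation: det(A - λI) = 0
λ² - (trace)λ + (det) = 0
trace = 1 + -7 = -6, det = (1)(-7) - (7)(-1) = 0
λ² - (-6)λ + (0) = 0
λ = (-6 ± √((-6)² - 4·(0))) / 2 = (-6 ± √36) / 2
Solving: λ = -6, 0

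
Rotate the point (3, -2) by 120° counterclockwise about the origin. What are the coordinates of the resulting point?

Rotation matrix for 120°: [[cos 120°, -sin 120°], [sin 120°, cos 120°]] ≈ [[-0.500000, -0.866025], [0.866025, -0.500000]]
[[-0.500000, -0.866025], [0.866025, -0.500000]] × [3, -2]ᵀ ≈ [0.2321, 3.5981]ᵀ
Result: (0.2321, 3.5981)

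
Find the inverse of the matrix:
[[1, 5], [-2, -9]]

For [[a,b],[c,d]], inverse = (1/det)·[[d,-b],[-c,a]]
det = (1)(-9) - (5)(-2) = -9 - -10 = 1
Inverse = [[-9, -5], [2, 1]]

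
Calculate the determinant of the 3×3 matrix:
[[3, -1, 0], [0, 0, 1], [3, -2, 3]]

Expansion along first row:
det = 3·det([[0,1],[-2,3]]) - -1·det([[0,1],[3,3]]) + 0·det([[0,0],[3,-2]])
    = 3·(0·3 - 1·-2) - -1·(0·3 - 1·3) + 0·(0·-2 - 0·3)
    = 3·2 - -1·-3 + 0·0
    = 6 + -3 + 0 = 3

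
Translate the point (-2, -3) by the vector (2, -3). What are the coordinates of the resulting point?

Translation by (2, -3) (homogeneous matrix [[1, 0, 2], [0, 1, -3], [0, 0, 1]]):
x' = -2 + 2 = 0
y' = -3 + -3 = -6
Result: (0, -6)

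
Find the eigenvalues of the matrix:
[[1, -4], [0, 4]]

Characteristic equation: det(A - λI) = 0
λ² - (trace)λ + (det) = 0
trace = 1 + 4 = 5, det = (1)(4) - (-4)(0) = 4
λ² - (5)λ + (4) = 0
λ = (5 ± √((5)² - 4·(4))) / 2 = (5 ± √9) / 2
Solving: λ = 1, 4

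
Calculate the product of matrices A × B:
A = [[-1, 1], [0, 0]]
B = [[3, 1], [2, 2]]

Matrix multiplication:
C[0][0] = -1×3 + 1×2 = -1
C[0][1] = -1×1 + 1×2 = 1
C[1][0] = 0×3 + 0×2 = 0
C[1][1] = 0×1 + 0×2 = 0
Result: [[-1, 1], [0, 0]]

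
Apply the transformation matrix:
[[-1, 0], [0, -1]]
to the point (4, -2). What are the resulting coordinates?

Matrix multiplication:
[[-1, 0], [0, -1]] × [4, -2]ᵀ
= [(-1)(4) + (0)(-2), (0)(4) + (-1)(-2)]ᵀ
= [-4, 2]ᵀ
Result: (-4, 2)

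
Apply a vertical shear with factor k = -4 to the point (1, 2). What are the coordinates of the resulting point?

Shear matrix for vertical shear with factor k = -4:
[[1, 0], [-4, 1]]
Result: (1, 2) → (1, -2)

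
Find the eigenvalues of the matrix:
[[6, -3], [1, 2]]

Characteristic equation: det(A - λI) = 0
λ² - (trace)λ + (det) = 0
trace = 6 + 2 = 8, det = (6)(2) - (-3)(1) = 15
λ² - (8)λ + (15) = 0
λ = (8 ± √((8)² - 4·(15))) / 2 = (8 ± √4) / 2
Solving: λ = 3, 5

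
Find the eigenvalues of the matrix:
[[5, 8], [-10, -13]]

Characteristic equation: det(A - λI) = 0
λ² - (trace)λ + (det) = 0
trace = 5 + -13 = -8, det = (5)(-13) - (8)(-10) = 15
λ² - (-8)λ + (15) = 0
λ = (-8 ± √((-8)² - 4·(15))) / 2 = (-8 ± √4) / 2
Solving: λ = -5, -3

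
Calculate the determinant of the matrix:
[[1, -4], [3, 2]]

For a 2×2 matrix [[a, b], [c, d]], det = ad - bc
det = (1)(2) - (-4)(3) = 2 - -12 = 14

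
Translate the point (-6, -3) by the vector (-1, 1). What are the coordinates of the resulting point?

Translation by (-1, 1) (homogeneous matrix [[1, 0, -1], [0, 1, 1], [0, 0, 1]]):
x' = -6 + -1 = -7
y' = -3 + 1 = -2
Result: (-7, -2)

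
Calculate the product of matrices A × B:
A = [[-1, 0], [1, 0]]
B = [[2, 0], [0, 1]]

Matrix multiplication:
C[0][0] = -1×2 + 0×0 = -2
C[0][1] = -1×0 + 0×1 = 0
C[1][0] = 1×2 + 0×0 = 2
C[1][1] = 1×0 + 0×1 = 0
Result: [[-2, 0], [2, 0]]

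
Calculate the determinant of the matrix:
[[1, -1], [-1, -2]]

For a 2×2 matrix [[a, b], [c, d]], det = ad - bc
det = (1)(-2) - (-1)(-1) = -2 - 1 = -3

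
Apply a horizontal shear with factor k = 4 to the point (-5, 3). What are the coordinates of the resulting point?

Shear matrix for horizontal shear with factor k = 4:
[[1, 4], [0, 1]]
Result: (-5, 3) → (7, 3)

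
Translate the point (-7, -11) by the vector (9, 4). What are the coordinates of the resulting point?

Translation by (9, 4) (homogeneous matrix [[1, 0, 9], [0, 1, 4], [0, 0, 1]]):
x' = -7 + 9 = 2
y' = -11 + 4 = -7
Result: (2, -7)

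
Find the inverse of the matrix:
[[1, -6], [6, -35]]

For [[a,b],[c,d]], inverse = (1/det)·[[d,-b],[-c,a]]
det = (1)(-35) - (-6)(6) = -35 - -36 = 1
Inverse = [[-35, 6], [-6, 1]]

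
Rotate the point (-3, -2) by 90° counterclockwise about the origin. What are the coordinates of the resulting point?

Rotation matrix for 90°: [[cos 90°, -sin 90°], [sin 90°, cos 90°]] = [[0, -1], [1, 0]]
[[0, -1], [1, 0]] × [-3, -2]ᵀ = [2, -3]ᵀ
Result: (2, -3)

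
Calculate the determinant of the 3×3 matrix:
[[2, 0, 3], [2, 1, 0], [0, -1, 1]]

Expansion along first row:
det = 2·det([[1,0],[-1,1]]) - 0·det([[2,0],[0,1]]) + 3·det([[2,1],[0,-1]])
    = 2·(1·1 - 0·-1) - 0·(2·1 - 0·0) + 3·(2·-1 - 1·0)
    = 2·1 - 0·2 + 3·-2
    = 2 + 0 + -6 = -4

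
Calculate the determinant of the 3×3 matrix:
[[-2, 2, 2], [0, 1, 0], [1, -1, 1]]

Expansion along first row:
det = -2·det([[1,0],[-1,1]]) - 2·det([[0,0],[1,1]]) + 2·det([[0,1],[1,-1]])
    = -2·(1·1 - 0·-1) - 2·(0·1 - 0·1) + 2·(0·-1 - 1·1)
    = -2·1 - 2·0 + 2·-1
    = -2 + 0 + -2 = -4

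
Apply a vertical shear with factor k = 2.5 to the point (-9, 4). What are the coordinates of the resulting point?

Shear matrix for vertical shear with factor k = 2.5:
[[1, 0], [2.50, 1]]
Result: (-9, 4) → (-9, -18.5)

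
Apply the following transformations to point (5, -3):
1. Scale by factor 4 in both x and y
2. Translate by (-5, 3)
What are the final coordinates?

Step 1: Scale (5, -3) by 4 → (20, -12)
Step 2: Translate by (-5, 3) → (15, -9)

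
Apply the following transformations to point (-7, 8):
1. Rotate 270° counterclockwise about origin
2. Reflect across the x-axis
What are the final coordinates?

Step 1: Rotate 270° → (8, 7)
Step 2: Reflect across x-axis → (8, -7)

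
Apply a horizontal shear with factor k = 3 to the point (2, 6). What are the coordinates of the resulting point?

Shear matrix for horizontal shear with factor k = 3:
[[1, 3], [0, 1]]
Result: (2, 6) → (20, 6)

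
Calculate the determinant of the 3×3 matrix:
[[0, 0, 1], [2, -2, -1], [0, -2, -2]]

Expansion along first row:
det = 0·det([[-2,-1],[-2,-2]]) - 0·det([[2,-1],[0,-2]]) + 1·det([[2,-2],[0,-2]])
    = 0·(-2·-2 - -1·-2) - 0·(2·-2 - -1·0) + 1·(2·-2 - -2·0)
    = 0·2 - 0·-4 + 1·-4
    = 0 + 0 + -4 = -4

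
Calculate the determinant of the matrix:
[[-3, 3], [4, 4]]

For a 2×2 matrix [[a, b], [c, d]], det = ad - bc
det = (-3)(4) - (3)(4) = -12 - 12 = -24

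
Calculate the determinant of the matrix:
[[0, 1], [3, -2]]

For a 2×2 matrix [[a, b], [c, d]], det = ad - bc
det = (0)(-2) - (1)(3) = 0 - 3 = -3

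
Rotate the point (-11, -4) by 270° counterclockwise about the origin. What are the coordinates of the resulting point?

Rotation matrix for 270°: [[cos 270°, -sin 270°], [sin 270°, cos 270°]] = [[0, 1], [-1, 0]]
[[0, 1], [-1, 0]] × [-11, -4]ᵀ = [-4, 11]ᵀ
Result: (-4, 11)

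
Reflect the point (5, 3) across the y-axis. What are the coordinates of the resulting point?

Reflection across y-axis: (5, 3) → (-5, 3)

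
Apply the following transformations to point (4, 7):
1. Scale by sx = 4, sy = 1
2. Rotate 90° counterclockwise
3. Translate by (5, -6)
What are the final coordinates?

Step 1: Scale → (16, 7)
Step 2: Rotate 90° → (-7, 16)
Step 3: Translate → (-2, 10)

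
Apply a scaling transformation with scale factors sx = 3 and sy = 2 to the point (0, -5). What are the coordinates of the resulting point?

Scaling matrix:
[[3, 0], [0, 2]]
Result: (0 × 3, -5 × 2) = (0, -10)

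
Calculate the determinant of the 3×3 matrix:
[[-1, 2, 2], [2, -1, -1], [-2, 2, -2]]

Expansion along first row:
det = -1·det([[-1,-1],[2,-2]]) - 2·det([[2,-1],[-2,-2]]) + 2·det([[2,-1],[-2,2]])
    = -1·(-1·-2 - -1·2) - 2·(2·-2 - -1·-2) + 2·(2·2 - -1·-2)
    = -1·4 - 2·-6 + 2·2
    = -4 + 12 + 4 = 12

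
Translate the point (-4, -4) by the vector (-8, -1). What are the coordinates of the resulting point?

Translation by (-8, -1) (homogeneous matrix [[1, 0, -8], [0, 1, -1], [0, 0, 1]]):
x' = -4 + -8 = -12
y' = -4 + -1 = -5
Result: (-12, -5)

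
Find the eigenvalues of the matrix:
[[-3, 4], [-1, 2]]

Characteristic equation: det(A - λI) = 0
λ² - (trace)λ + (det) = 0
trace = -3 + 2 = -1, det = (-3)(2) - (4)(-1) = -2
λ² - (-1)λ + (-2) = 0
λ = (-1 ± √((-1)² - 4·(-2))) / 2 = (-1 ± √9) / 2
Solving: λ = -2, 1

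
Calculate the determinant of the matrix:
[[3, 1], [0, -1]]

For a 2×2 matrix [[a, b], [c, d]], det = ad - bc
det = (3)(-1) - (1)(0) = -3 - 0 = -3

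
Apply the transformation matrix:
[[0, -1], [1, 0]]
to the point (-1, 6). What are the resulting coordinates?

Matrix multiplication:
[[0, -1], [1, 0]] × [-1, 6]ᵀ
= [(0)(-1) + (-1)(6), (1)(-1) + (0)(6)]ᵀ
= [-6, -1]ᵀ
Result: (-6, -1)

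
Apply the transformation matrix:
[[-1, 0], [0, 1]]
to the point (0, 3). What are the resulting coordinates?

Matrix multiplication:
[[-1, 0], [0, 1]] × [0, 3]ᵀ
= [(-1)(0) + (0)(3), (0)(0) + (1)(3)]ᵀ
= [0, 3]ᵀ
Result: (0, 3)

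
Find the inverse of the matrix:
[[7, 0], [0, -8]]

For [[a,b],[c,d]], inverse = (1/det)·[[d,-b],[-c,a]]
det = (7)(-8) - (0)(0) = -56 - 0 = -56
Inverse = (1/-56)·[[-8, 0], [0, 7]]
= [[1/7, 0], [0, -1/8]]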